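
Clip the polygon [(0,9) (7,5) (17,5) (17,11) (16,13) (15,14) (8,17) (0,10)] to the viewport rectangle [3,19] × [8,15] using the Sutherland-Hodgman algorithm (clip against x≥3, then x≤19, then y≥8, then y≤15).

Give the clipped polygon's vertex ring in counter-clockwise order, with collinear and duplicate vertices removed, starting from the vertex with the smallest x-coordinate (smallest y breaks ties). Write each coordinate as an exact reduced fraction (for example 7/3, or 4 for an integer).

1. After x ≥ 3: [(3,51/7) (7,5) (17,5) (17,11) (16,13) (15,14) (8,17) (3,101/8)]
2. After x ≤ 19: [(3,51/7) (7,5) (17,5) (17,11) (16,13) (15,14) (8,17) (3,101/8)]
3. After y ≥ 8: [(3,8) (17,8) (17,11) (16,13) (15,14) (8,17) (3,101/8)]
4. After y ≤ 15: [(3,8) (17,8) (17,11) (16,13) (15,14) (38/3,15) (40/7,15) (3,101/8)]
5. Canonical ring: [(3,8) (17,8) (17,11) (16,13) (15,14) (38/3,15) (40/7,15) (3,101/8)]

Clipped polygon: [(3,8) (17,8) (17,11) (16,13) (15,14) (38/3,15) (40/7,15) (3,101/8)]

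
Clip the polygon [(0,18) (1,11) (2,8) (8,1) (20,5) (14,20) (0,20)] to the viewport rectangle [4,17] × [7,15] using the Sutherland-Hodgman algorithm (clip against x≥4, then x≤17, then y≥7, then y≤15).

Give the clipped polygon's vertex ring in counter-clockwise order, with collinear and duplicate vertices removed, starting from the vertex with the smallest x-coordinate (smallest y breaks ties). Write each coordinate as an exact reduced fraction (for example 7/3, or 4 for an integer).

Clipped polygon: [(4,7) (17,7) (17,25/2) (16,15) (4,15)]

1. After x ≥ 4: [(4,17/3) (8,1) (20,5) (14,20) (4,20)]
2. After x ≤ 17: [(4,17/3) (8,1) (17,4) (17,25/2) (14,20) (4,20)]
3. After y ≥ 7: [(4,7) (17,7) (17,25/2) (14,20) (4,20)]
4. After y ≤ 15: [(4,15) (4,7) (17,7) (17,25/2) (16,15)]
5. Canonical ring: [(4,7) (17,7) (17,25/2) (16,15) (4,15)]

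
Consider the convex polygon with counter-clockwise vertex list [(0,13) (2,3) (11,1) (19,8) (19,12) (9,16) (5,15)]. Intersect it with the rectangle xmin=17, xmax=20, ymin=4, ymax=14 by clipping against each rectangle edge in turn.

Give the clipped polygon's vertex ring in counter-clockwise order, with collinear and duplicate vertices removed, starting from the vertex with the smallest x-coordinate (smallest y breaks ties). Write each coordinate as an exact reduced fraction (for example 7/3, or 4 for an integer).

1. After x ≥ 17: [(17,25/4) (19,8) (19,12) (17,64/5)]
2. After x ≤ 20: [(17,25/4) (19,8) (19,12) (17,64/5)]
3. After y ≥ 4: [(17,25/4) (19,8) (19,12) (17,64/5)]
4. After y ≤ 14: [(17,25/4) (19,8) (19,12) (17,64/5)]
5. Canonical ring: [(17,25/4) (19,8) (19,12) (17,64/5)]

Clipped polygon: [(17,25/4) (19,8) (19,12) (17,64/5)]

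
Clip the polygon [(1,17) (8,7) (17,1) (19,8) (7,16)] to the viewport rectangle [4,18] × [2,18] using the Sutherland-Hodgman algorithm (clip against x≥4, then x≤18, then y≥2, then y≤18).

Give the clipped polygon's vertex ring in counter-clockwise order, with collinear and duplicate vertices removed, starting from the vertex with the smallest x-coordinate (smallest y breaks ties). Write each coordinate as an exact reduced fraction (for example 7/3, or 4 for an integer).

1. After x ≥ 4: [(4,33/2) (4,89/7) (8,7) (17,1) (19,8) (7,16)]
2. After x ≤ 18: [(4,33/2) (4,89/7) (8,7) (17,1) (18,9/2) (18,26/3) (7,16)]
3. After y ≥ 2: [(4,33/2) (4,89/7) (8,7) (31/2,2) (121/7,2) (18,9/2) (18,26/3) (7,16)]
4. After y ≤ 18: [(4,33/2) (4,89/7) (8,7) (31/2,2) (121/7,2) (18,9/2) (18,26/3) (7,16)]
5. Canonical ring: [(4,89/7) (8,7) (31/2,2) (121/7,2) (18,9/2) (18,26/3) (7,16) (4,33/2)]

Clipped polygon: [(4,89/7) (8,7) (31/2,2) (121/7,2) (18,9/2) (18,26/3) (7,16) (4,33/2)]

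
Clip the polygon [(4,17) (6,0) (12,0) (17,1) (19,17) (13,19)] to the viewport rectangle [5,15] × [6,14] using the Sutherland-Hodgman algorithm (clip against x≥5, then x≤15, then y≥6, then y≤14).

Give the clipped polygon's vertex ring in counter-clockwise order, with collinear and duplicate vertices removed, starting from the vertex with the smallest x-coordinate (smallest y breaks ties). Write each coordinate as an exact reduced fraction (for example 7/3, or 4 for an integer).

Clipped polygon: [(5,17/2) (90/17,6) (15,6) (15,14) (5,14)]

1. After x ≥ 5: [(5,155/9) (5,17/2) (6,0) (12,0) (17,1) (19,17) (13,19)]
2. After x ≤ 15: [(5,155/9) (5,17/2) (6,0) (12,0) (15,3/5) (15,55/3) (13,19)]
3. After y ≥ 6: [(5,155/9) (5,17/2) (90/17,6) (15,6) (15,55/3) (13,19)]
4. After y ≤ 14: [(5,14) (5,17/2) (90/17,6) (15,6) (15,14)]
5. Canonical ring: [(5,17/2) (90/17,6) (15,6) (15,14) (5,14)]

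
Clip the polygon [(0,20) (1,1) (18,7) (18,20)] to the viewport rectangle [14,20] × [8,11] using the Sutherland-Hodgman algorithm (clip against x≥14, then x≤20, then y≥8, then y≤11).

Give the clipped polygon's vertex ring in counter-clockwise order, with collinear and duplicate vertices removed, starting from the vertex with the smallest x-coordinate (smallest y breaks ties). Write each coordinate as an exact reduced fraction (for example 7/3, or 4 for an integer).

Clipped polygon: [(14,8) (18,8) (18,11) (14,11)]

1. After x ≥ 14: [(14,20) (14,95/17) (18,7) (18,20)]
2. After x ≤ 20: [(14,20) (14,95/17) (18,7) (18,20)]
3. After y ≥ 8: [(14,20) (14,8) (18,8) (18,20)]
4. After y ≤ 11: [(14,11) (14,8) (18,8) (18,11)]
5. Canonical ring: [(14,8) (18,8) (18,11) (14,11)]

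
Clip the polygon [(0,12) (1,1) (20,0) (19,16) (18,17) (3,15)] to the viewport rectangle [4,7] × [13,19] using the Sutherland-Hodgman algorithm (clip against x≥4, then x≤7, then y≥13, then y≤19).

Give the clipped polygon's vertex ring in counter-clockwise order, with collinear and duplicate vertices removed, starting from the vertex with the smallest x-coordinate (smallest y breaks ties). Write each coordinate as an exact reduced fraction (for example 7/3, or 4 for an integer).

1. After x ≥ 4: [(4,16/19) (20,0) (19,16) (18,17) (4,227/15)]
2. After x ≤ 7: [(4,16/19) (7,13/19) (7,233/15) (4,227/15)]
3. After y ≥ 13: [(4,13) (7,13) (7,233/15) (4,227/15)]
4. After y ≤ 19: [(4,13) (7,13) (7,233/15) (4,227/15)]
5. Canonical ring: [(4,13) (7,13) (7,233/15) (4,227/15)]

Clipped polygon: [(4,13) (7,13) (7,233/15) (4,227/15)]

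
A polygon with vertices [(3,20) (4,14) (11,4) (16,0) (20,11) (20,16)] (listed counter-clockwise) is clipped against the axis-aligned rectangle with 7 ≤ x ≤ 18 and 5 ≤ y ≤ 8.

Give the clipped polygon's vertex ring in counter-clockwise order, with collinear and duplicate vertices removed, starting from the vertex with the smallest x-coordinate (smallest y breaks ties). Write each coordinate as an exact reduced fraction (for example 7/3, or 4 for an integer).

Clipped polygon: [(41/5,8) (103/10,5) (196/11,5) (18,11/2) (18,8)]

1. After x ≥ 7: [(7,324/17) (7,68/7) (11,4) (16,0) (20,11) (20,16)]
2. After x ≤ 18: [(18,280/17) (7,324/17) (7,68/7) (11,4) (16,0) (18,11/2)]
3. After y ≥ 5: [(18,280/17) (7,324/17) (7,68/7) (103/10,5) (196/11,5) (18,11/2)]
4. After y ≤ 8: [(18,8) (41/5,8) (103/10,5) (196/11,5) (18,11/2)]
5. Canonical ring: [(41/5,8) (103/10,5) (196/11,5) (18,11/2) (18,8)]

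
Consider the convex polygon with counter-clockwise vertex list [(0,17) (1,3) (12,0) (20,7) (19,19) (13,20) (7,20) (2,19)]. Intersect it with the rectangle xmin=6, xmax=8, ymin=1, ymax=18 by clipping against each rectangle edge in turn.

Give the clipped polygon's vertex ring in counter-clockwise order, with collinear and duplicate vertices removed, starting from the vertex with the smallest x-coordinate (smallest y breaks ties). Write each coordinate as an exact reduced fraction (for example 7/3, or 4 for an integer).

Clipped polygon: [(6,18/11) (8,12/11) (8,18) (6,18)]

1. After x ≥ 6: [(6,18/11) (12,0) (20,7) (19,19) (13,20) (7,20) (6,99/5)]
2. After x ≤ 8: [(6,18/11) (8,12/11) (8,20) (7,20) (6,99/5)]
3. After y ≥ 1: [(6,18/11) (8,12/11) (8,20) (7,20) (6,99/5)]
4. After y ≤ 18: [(6,18) (6,18/11) (8,12/11) (8,18)]
5. Canonical ring: [(6,18/11) (8,12/11) (8,18) (6,18)]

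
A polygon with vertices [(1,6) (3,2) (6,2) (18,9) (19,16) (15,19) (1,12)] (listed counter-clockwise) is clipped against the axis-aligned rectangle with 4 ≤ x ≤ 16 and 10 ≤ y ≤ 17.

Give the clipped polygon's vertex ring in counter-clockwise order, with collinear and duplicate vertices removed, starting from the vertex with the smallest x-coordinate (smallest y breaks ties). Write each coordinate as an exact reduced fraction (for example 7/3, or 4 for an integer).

1. After x ≥ 4: [(4,2) (6,2) (18,9) (19,16) (15,19) (4,27/2)]
2. After x ≤ 16: [(4,2) (6,2) (16,47/6) (16,73/4) (15,19) (4,27/2)]
3. After y ≥ 10: [(4,10) (16,10) (16,73/4) (15,19) (4,27/2)]
4. After y ≤ 17: [(4,10) (16,10) (16,17) (11,17) (4,27/2)]
5. Canonical ring: [(4,10) (16,10) (16,17) (11,17) (4,27/2)]

Clipped polygon: [(4,10) (16,10) (16,17) (11,17) (4,27/2)]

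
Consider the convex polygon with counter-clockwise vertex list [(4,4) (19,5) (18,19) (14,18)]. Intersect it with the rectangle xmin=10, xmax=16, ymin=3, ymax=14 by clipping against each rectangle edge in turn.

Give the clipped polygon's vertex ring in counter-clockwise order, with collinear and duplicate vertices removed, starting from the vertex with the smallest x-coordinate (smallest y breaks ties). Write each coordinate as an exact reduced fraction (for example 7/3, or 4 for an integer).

Clipped polygon: [(10,22/5) (16,24/5) (16,14) (78/7,14) (10,62/5)]

1. After x ≥ 10: [(10,62/5) (10,22/5) (19,5) (18,19) (14,18)]
2. After x ≤ 16: [(10,62/5) (10,22/5) (16,24/5) (16,37/2) (14,18)]
3. After y ≥ 3: [(10,62/5) (10,22/5) (16,24/5) (16,37/2) (14,18)]
4. After y ≤ 14: [(78/7,14) (10,62/5) (10,22/5) (16,24/5) (16,14)]
5. Canonical ring: [(10,22/5) (16,24/5) (16,14) (78/7,14) (10,62/5)]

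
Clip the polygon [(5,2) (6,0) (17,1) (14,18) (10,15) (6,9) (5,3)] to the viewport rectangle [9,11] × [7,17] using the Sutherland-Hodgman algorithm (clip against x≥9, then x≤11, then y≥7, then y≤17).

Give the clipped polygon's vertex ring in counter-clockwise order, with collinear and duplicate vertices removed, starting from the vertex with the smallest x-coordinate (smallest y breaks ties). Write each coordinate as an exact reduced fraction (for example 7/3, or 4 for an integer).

Clipped polygon: [(9,7) (11,7) (11,63/4) (10,15) (9,27/2)]

1. After x ≥ 9: [(9,3/11) (17,1) (14,18) (10,15) (9,27/2)]
2. After x ≤ 11: [(9,3/11) (11,5/11) (11,63/4) (10,15) (9,27/2)]
3. After y ≥ 7: [(9,7) (11,7) (11,63/4) (10,15) (9,27/2)]
4. After y ≤ 17: [(9,7) (11,7) (11,63/4) (10,15) (9,27/2)]
5. Canonical ring: [(9,7) (11,7) (11,63/4) (10,15) (9,27/2)]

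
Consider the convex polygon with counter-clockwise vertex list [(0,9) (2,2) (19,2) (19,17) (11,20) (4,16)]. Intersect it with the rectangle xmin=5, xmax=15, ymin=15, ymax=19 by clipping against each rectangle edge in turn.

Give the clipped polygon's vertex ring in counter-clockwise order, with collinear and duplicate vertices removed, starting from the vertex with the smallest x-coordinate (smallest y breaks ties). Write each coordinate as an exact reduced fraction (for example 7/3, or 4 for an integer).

1. After x ≥ 5: [(5,2) (19,2) (19,17) (11,20) (5,116/7)]
2. After x ≤ 15: [(5,2) (15,2) (15,37/2) (11,20) (5,116/7)]
3. After y ≥ 15: [(5,15) (15,15) (15,37/2) (11,20) (5,116/7)]
4. After y ≤ 19: [(5,15) (15,15) (15,37/2) (41/3,19) (37/4,19) (5,116/7)]
5. Canonical ring: [(5,15) (15,15) (15,37/2) (41/3,19) (37/4,19) (5,116/7)]

Clipped polygon: [(5,15) (15,15) (15,37/2) (41/3,19) (37/4,19) (5,116/7)]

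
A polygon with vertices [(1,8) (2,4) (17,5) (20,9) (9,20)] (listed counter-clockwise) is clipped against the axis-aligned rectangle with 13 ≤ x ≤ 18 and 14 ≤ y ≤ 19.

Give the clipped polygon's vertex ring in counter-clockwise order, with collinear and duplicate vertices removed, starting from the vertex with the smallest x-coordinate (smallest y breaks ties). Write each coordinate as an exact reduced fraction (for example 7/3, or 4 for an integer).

1. After x ≥ 13: [(13,71/15) (17,5) (20,9) (13,16)]
2. After x ≤ 18: [(13,71/15) (17,5) (18,19/3) (18,11) (13,16)]
3. After y ≥ 14: [(13,14) (15,14) (13,16)]
4. After y ≤ 19: [(13,14) (15,14) (13,16)]
5. Canonical ring: [(13,14) (15,14) (13,16)]

Clipped polygon: [(13,14) (15,14) (13,16)]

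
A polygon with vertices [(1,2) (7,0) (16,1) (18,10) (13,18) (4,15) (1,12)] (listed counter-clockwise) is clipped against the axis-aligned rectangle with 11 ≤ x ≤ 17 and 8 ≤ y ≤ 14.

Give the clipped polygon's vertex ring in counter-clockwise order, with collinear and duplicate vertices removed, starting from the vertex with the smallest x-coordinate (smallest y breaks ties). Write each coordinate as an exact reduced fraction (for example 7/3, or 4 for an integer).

Clipped polygon: [(11,8) (17,8) (17,58/5) (31/2,14) (11,14)]

1. After x ≥ 11: [(11,4/9) (16,1) (18,10) (13,18) (11,52/3)]
2. After x ≤ 17: [(11,4/9) (16,1) (17,11/2) (17,58/5) (13,18) (11,52/3)]
3. After y ≥ 8: [(11,8) (17,8) (17,58/5) (13,18) (11,52/3)]
4. After y ≤ 14: [(11,14) (11,8) (17,8) (17,58/5) (31/2,14)]
5. Canonical ring: [(11,8) (17,8) (17,58/5) (31/2,14) (11,14)]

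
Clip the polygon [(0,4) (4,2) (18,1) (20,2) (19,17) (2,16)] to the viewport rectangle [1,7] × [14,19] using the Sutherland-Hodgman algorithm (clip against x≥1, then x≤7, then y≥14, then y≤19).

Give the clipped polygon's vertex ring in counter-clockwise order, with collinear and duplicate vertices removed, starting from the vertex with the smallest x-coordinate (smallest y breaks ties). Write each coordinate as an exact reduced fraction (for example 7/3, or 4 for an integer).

1. After x ≥ 1: [(1,10) (1,7/2) (4,2) (18,1) (20,2) (19,17) (2,16)]
2. After x ≤ 7: [(1,10) (1,7/2) (4,2) (7,25/14) (7,277/17) (2,16)]
3. After y ≥ 14: [(5/3,14) (7,14) (7,277/17) (2,16)]
4. After y ≤ 19: [(5/3,14) (7,14) (7,277/17) (2,16)]
5. Canonical ring: [(5/3,14) (7,14) (7,277/17) (2,16)]

Clipped polygon: [(5/3,14) (7,14) (7,277/17) (2,16)]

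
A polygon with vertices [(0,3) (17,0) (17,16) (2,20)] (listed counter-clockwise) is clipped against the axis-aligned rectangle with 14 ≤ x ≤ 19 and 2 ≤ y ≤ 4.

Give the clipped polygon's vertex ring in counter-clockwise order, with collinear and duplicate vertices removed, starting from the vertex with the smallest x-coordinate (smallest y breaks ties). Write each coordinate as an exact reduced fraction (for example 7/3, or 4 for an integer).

1. After x ≥ 14: [(14,9/17) (17,0) (17,16) (14,84/5)]
2. After x ≤ 19: [(14,9/17) (17,0) (17,16) (14,84/5)]
3. After y ≥ 2: [(14,2) (17,2) (17,16) (14,84/5)]
4. After y ≤ 4: [(14,4) (14,2) (17,2) (17,4)]
5. Canonical ring: [(14,2) (17,2) (17,4) (14,4)]

Clipped polygon: [(14,2) (17,2) (17,4) (14,4)]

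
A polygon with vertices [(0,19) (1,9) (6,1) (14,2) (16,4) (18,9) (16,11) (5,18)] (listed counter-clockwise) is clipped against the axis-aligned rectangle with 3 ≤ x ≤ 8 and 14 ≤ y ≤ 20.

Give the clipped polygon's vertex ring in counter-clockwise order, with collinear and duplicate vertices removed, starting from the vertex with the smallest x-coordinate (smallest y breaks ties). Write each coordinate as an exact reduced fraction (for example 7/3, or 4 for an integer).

Clipped polygon: [(3,14) (8,14) (8,177/11) (5,18) (3,92/5)]

1. After x ≥ 3: [(3,92/5) (3,29/5) (6,1) (14,2) (16,4) (18,9) (16,11) (5,18)]
2. After x ≤ 8: [(3,92/5) (3,29/5) (6,1) (8,5/4) (8,177/11) (5,18)]
3. After y ≥ 14: [(3,92/5) (3,14) (8,14) (8,177/11) (5,18)]
4. After y ≤ 20: [(3,92/5) (3,14) (8,14) (8,177/11) (5,18)]
5. Canonical ring: [(3,14) (8,14) (8,177/11) (5,18) (3,92/5)]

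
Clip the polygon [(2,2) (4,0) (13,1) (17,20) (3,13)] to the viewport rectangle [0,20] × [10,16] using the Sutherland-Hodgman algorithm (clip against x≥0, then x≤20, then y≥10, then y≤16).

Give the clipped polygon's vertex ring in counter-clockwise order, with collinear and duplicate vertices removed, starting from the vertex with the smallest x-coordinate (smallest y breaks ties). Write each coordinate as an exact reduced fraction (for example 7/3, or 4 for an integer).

Clipped polygon: [(30/11,10) (283/19,10) (307/19,16) (9,16) (3,13)]

1. After x ≥ 0: [(2,2) (4,0) (13,1) (17,20) (3,13)]
2. After x ≤ 20: [(2,2) (4,0) (13,1) (17,20) (3,13)]
3. After y ≥ 10: [(30/11,10) (283/19,10) (17,20) (3,13)]
4. After y ≤ 16: [(30/11,10) (283/19,10) (307/19,16) (9,16) (3,13)]
5. Canonical ring: [(30/11,10) (283/19,10) (307/19,16) (9,16) (3,13)]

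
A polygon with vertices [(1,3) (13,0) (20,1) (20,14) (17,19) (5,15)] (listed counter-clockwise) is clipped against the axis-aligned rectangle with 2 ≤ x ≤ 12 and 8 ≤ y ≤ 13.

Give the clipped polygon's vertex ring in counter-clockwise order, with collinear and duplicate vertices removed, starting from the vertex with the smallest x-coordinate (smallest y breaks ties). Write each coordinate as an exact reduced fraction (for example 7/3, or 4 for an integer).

1. After x ≥ 2: [(2,6) (2,11/4) (13,0) (20,1) (20,14) (17,19) (5,15)]
2. After x ≤ 12: [(2,6) (2,11/4) (12,1/4) (12,52/3) (5,15)]
3. After y ≥ 8: [(8/3,8) (12,8) (12,52/3) (5,15)]
4. After y ≤ 13: [(13/3,13) (8/3,8) (12,8) (12,13)]
5. Canonical ring: [(8/3,8) (12,8) (12,13) (13/3,13)]

Clipped polygon: [(8/3,8) (12,8) (12,13) (13/3,13)]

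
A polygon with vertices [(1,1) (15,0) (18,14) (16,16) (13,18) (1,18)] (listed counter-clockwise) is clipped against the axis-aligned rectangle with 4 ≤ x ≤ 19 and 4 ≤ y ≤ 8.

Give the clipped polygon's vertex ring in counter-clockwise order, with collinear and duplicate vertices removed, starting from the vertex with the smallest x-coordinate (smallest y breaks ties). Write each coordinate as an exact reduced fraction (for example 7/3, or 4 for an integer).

Clipped polygon: [(4,4) (111/7,4) (117/7,8) (4,8)]

1. After x ≥ 4: [(4,11/14) (15,0) (18,14) (16,16) (13,18) (4,18)]
2. After x ≤ 19: [(4,11/14) (15,0) (18,14) (16,16) (13,18) (4,18)]
3. After y ≥ 4: [(4,4) (111/7,4) (18,14) (16,16) (13,18) (4,18)]
4. After y ≤ 8: [(4,8) (4,4) (111/7,4) (117/7,8)]
5. Canonical ring: [(4,4) (111/7,4) (117/7,8) (4,8)]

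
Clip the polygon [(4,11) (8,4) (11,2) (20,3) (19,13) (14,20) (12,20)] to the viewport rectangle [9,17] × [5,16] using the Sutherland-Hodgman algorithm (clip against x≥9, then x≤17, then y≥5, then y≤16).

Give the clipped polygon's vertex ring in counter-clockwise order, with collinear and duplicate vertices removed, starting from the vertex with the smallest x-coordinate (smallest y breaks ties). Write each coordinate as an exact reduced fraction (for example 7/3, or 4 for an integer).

Clipped polygon: [(9,5) (17,5) (17,79/5) (118/7,16) (9,16)]

1. After x ≥ 9: [(9,133/8) (9,10/3) (11,2) (20,3) (19,13) (14,20) (12,20)]
2. After x ≤ 17: [(9,133/8) (9,10/3) (11,2) (17,8/3) (17,79/5) (14,20) (12,20)]
3. After y ≥ 5: [(9,133/8) (9,5) (17,5) (17,79/5) (14,20) (12,20)]
4. After y ≤ 16: [(9,16) (9,5) (17,5) (17,79/5) (118/7,16)]
5. Canonical ring: [(9,5) (17,5) (17,79/5) (118/7,16) (9,16)]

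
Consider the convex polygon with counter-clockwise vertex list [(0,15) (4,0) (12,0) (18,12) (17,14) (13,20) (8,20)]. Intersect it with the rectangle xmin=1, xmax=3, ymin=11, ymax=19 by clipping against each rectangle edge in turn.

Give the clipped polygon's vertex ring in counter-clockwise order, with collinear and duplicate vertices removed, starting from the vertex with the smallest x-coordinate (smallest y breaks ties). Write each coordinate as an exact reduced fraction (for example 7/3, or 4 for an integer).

Clipped polygon: [(1,45/4) (16/15,11) (3,11) (3,135/8) (1,125/8)]

1. After x ≥ 1: [(1,125/8) (1,45/4) (4,0) (12,0) (18,12) (17,14) (13,20) (8,20)]
2. After x ≤ 3: [(3,135/8) (1,125/8) (1,45/4) (3,15/4)]
3. After y ≥ 11: [(3,11) (3,135/8) (1,125/8) (1,45/4) (16/15,11)]
4. After y ≤ 19: [(3,11) (3,135/8) (1,125/8) (1,45/4) (16/15,11)]
5. Canonical ring: [(1,45/4) (16/15,11) (3,11) (3,135/8) (1,125/8)]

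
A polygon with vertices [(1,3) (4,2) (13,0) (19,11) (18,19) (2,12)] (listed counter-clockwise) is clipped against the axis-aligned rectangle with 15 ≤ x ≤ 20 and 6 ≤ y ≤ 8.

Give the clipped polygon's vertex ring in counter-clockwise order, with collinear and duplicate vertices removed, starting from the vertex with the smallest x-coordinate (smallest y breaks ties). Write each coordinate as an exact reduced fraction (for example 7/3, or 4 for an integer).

1. After x ≥ 15: [(15,11/3) (19,11) (18,19) (15,283/16)]
2. After x ≤ 20: [(15,11/3) (19,11) (18,19) (15,283/16)]
3. After y ≥ 6: [(15,6) (179/11,6) (19,11) (18,19) (15,283/16)]
4. After y ≤ 8: [(15,8) (15,6) (179/11,6) (191/11,8)]
5. Canonical ring: [(15,6) (179/11,6) (191/11,8) (15,8)]

Clipped polygon: [(15,6) (179/11,6) (191/11,8) (15,8)]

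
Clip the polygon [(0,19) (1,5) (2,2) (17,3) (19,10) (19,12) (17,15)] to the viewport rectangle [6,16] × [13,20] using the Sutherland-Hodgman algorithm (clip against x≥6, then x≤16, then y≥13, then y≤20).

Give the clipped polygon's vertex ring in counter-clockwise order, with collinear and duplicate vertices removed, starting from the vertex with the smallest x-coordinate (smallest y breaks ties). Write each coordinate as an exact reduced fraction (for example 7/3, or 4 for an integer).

1. After x ≥ 6: [(6,299/17) (6,34/15) (17,3) (19,10) (19,12) (17,15)]
2. After x ≤ 16: [(16,259/17) (6,299/17) (6,34/15) (16,44/15)]
3. After y ≥ 13: [(16,13) (16,259/17) (6,299/17) (6,13)]
4. After y ≤ 20: [(16,13) (16,259/17) (6,299/17) (6,13)]
5. Canonical ring: [(6,13) (16,13) (16,259/17) (6,299/17)]

Clipped polygon: [(6,13) (16,13) (16,259/17) (6,299/17)]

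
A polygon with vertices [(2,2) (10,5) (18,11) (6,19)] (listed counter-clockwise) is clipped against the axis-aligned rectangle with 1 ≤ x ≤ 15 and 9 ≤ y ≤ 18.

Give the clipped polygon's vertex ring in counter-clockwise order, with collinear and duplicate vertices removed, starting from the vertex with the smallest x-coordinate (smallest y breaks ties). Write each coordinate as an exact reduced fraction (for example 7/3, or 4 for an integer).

1. After x ≥ 1: [(2,2) (10,5) (18,11) (6,19)]
2. After x ≤ 15: [(2,2) (10,5) (15,35/4) (15,13) (6,19)]
3. After y ≥ 9: [(62/17,9) (15,9) (15,13) (6,19)]
4. After y ≤ 18: [(98/17,18) (62/17,9) (15,9) (15,13) (15/2,18)]
5. Canonical ring: [(62/17,9) (15,9) (15,13) (15/2,18) (98/17,18)]

Clipped polygon: [(62/17,9) (15,9) (15,13) (15/2,18) (98/17,18)]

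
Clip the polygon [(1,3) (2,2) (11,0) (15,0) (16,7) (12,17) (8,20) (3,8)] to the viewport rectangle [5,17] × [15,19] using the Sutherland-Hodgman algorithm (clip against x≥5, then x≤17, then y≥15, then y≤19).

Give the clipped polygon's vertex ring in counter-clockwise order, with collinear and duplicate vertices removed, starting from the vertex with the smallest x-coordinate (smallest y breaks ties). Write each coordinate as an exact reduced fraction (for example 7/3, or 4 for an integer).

1. After x ≥ 5: [(5,4/3) (11,0) (15,0) (16,7) (12,17) (8,20) (5,64/5)]
2. After x ≤ 17: [(5,4/3) (11,0) (15,0) (16,7) (12,17) (8,20) (5,64/5)]
3. After y ≥ 15: [(64/5,15) (12,17) (8,20) (71/12,15)]
4. After y ≤ 19: [(64/5,15) (12,17) (28/3,19) (91/12,19) (71/12,15)]
5. Canonical ring: [(71/12,15) (64/5,15) (12,17) (28/3,19) (91/12,19)]

Clipped polygon: [(71/12,15) (64/5,15) (12,17) (28/3,19) (91/12,19)]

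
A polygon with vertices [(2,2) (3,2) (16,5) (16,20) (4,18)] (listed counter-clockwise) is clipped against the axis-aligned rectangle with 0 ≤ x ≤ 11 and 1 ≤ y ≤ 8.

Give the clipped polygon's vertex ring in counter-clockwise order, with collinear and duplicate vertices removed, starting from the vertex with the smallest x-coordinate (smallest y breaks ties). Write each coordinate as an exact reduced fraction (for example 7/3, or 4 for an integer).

1. After x ≥ 0: [(2,2) (3,2) (16,5) (16,20) (4,18)]
2. After x ≤ 11: [(2,2) (3,2) (11,50/13) (11,115/6) (4,18)]
3. After y ≥ 1: [(2,2) (3,2) (11,50/13) (11,115/6) (4,18)]
4. After y ≤ 8: [(11/4,8) (2,2) (3,2) (11,50/13) (11,8)]
5. Canonical ring: [(2,2) (3,2) (11,50/13) (11,8) (11/4,8)]

Clipped polygon: [(2,2) (3,2) (11,50/13) (11,8) (11/4,8)]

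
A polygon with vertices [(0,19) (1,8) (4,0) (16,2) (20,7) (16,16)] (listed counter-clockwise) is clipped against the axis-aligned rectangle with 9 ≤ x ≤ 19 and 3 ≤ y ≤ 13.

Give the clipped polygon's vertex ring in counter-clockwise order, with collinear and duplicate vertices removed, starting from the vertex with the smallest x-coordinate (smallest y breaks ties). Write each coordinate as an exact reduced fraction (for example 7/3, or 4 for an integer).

1. After x ≥ 9: [(9,277/16) (9,5/6) (16,2) (20,7) (16,16)]
2. After x ≤ 19: [(9,277/16) (9,5/6) (16,2) (19,23/4) (19,37/4) (16,16)]
3. After y ≥ 3: [(9,277/16) (9,3) (84/5,3) (19,23/4) (19,37/4) (16,16)]
4. After y ≤ 13: [(9,13) (9,3) (84/5,3) (19,23/4) (19,37/4) (52/3,13)]
5. Canonical ring: [(9,3) (84/5,3) (19,23/4) (19,37/4) (52/3,13) (9,13)]

Clipped polygon: [(9,3) (84/5,3) (19,23/4) (19,37/4) (52/3,13) (9,13)]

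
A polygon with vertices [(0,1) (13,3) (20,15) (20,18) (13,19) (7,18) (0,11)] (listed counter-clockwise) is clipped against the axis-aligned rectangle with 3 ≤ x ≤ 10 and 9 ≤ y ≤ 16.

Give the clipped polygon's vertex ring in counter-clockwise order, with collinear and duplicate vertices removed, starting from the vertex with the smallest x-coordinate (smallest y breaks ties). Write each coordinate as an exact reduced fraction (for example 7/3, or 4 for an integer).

Clipped polygon: [(3,9) (10,9) (10,16) (5,16) (3,14)]

1. After x ≥ 3: [(3,19/13) (13,3) (20,15) (20,18) (13,19) (7,18) (3,14)]
2. After x ≤ 10: [(3,19/13) (10,33/13) (10,37/2) (7,18) (3,14)]
3. After y ≥ 9: [(3,9) (10,9) (10,37/2) (7,18) (3,14)]
4. After y ≤ 16: [(3,9) (10,9) (10,16) (5,16) (3,14)]
5. Canonical ring: [(3,9) (10,9) (10,16) (5,16) (3,14)]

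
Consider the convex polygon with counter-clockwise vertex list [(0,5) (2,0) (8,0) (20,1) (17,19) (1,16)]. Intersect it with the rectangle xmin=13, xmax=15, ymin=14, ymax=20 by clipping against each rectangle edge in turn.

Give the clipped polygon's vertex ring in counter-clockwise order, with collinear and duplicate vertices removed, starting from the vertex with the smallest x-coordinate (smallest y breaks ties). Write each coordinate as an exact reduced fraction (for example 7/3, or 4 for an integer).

1. After x ≥ 13: [(13,5/12) (20,1) (17,19) (13,73/4)]
2. After x ≤ 15: [(13,5/12) (15,7/12) (15,149/8) (13,73/4)]
3. After y ≥ 14: [(13,14) (15,14) (15,149/8) (13,73/4)]
4. After y ≤ 20: [(13,14) (15,14) (15,149/8) (13,73/4)]
5. Canonical ring: [(13,14) (15,14) (15,149/8) (13,73/4)]

Clipped polygon: [(13,14) (15,14) (15,149/8) (13,73/4)]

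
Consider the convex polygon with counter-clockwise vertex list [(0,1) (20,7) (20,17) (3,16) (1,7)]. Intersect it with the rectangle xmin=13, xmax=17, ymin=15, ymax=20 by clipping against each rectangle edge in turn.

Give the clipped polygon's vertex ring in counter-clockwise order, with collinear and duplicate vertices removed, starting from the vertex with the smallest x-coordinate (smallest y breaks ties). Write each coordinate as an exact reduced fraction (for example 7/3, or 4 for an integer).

1. After x ≥ 13: [(13,49/10) (20,7) (20,17) (13,282/17)]
2. After x ≤ 17: [(13,49/10) (17,61/10) (17,286/17) (13,282/17)]
3. After y ≥ 15: [(13,15) (17,15) (17,286/17) (13,282/17)]
4. After y ≤ 20: [(13,15) (17,15) (17,286/17) (13,282/17)]
5. Canonical ring: [(13,15) (17,15) (17,286/17) (13,282/17)]

Clipped polygon: [(13,15) (17,15) (17,286/17) (13,282/17)]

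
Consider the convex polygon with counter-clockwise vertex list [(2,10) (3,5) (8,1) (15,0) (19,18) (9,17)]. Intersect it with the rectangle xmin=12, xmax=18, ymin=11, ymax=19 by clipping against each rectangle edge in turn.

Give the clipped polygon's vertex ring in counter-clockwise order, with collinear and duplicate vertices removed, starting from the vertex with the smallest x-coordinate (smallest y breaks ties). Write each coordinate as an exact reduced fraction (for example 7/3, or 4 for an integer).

1. After x ≥ 12: [(12,3/7) (15,0) (19,18) (12,173/10)]
2. After x ≤ 18: [(12,3/7) (15,0) (18,27/2) (18,179/10) (12,173/10)]
3. After y ≥ 11: [(12,11) (157/9,11) (18,27/2) (18,179/10) (12,173/10)]
4. After y ≤ 19: [(12,11) (157/9,11) (18,27/2) (18,179/10) (12,173/10)]
5. Canonical ring: [(12,11) (157/9,11) (18,27/2) (18,179/10) (12,173/10)]

Clipped polygon: [(12,11) (157/9,11) (18,27/2) (18,179/10) (12,173/10)]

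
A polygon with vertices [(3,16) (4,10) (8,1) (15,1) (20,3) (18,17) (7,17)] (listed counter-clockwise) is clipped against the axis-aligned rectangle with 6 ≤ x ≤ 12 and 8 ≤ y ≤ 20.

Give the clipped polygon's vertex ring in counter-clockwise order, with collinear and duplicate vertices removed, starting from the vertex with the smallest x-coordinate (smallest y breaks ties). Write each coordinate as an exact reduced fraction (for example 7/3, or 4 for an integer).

1. After x ≥ 6: [(6,67/4) (6,11/2) (8,1) (15,1) (20,3) (18,17) (7,17)]
2. After x ≤ 12: [(6,67/4) (6,11/2) (8,1) (12,1) (12,17) (7,17)]
3. After y ≥ 8: [(6,67/4) (6,8) (12,8) (12,17) (7,17)]
4. After y ≤ 20: [(6,67/4) (6,8) (12,8) (12,17) (7,17)]
5. Canonical ring: [(6,8) (12,8) (12,17) (7,17) (6,67/4)]

Clipped polygon: [(6,8) (12,8) (12,17) (7,17) (6,67/4)]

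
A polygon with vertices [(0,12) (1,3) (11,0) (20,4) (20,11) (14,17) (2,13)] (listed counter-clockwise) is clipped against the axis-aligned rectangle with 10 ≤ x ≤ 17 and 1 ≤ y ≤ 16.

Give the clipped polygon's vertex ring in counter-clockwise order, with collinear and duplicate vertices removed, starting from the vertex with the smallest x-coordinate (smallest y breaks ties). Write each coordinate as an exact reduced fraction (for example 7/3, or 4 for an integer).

1. After x ≥ 10: [(10,3/10) (11,0) (20,4) (20,11) (14,17) (10,47/3)]
2. After x ≤ 17: [(10,3/10) (11,0) (17,8/3) (17,14) (14,17) (10,47/3)]
3. After y ≥ 1: [(10,1) (53/4,1) (17,8/3) (17,14) (14,17) (10,47/3)]
4. After y ≤ 16: [(10,1) (53/4,1) (17,8/3) (17,14) (15,16) (11,16) (10,47/3)]
5. Canonical ring: [(10,1) (53/4,1) (17,8/3) (17,14) (15,16) (11,16) (10,47/3)]

Clipped polygon: [(10,1) (53/4,1) (17,8/3) (17,14) (15,16) (11,16) (10,47/3)]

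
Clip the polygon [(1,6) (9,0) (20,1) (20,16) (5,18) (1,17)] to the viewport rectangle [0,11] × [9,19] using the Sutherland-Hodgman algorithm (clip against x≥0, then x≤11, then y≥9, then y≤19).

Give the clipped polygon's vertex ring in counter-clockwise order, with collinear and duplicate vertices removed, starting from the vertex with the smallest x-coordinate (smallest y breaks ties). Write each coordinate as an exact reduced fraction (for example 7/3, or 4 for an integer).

Clipped polygon: [(1,9) (11,9) (11,86/5) (5,18) (1,17)]

1. After x ≥ 0: [(1,6) (9,0) (20,1) (20,16) (5,18) (1,17)]
2. After x ≤ 11: [(1,6) (9,0) (11,2/11) (11,86/5) (5,18) (1,17)]
3. After y ≥ 9: [(1,9) (11,9) (11,86/5) (5,18) (1,17)]
4. After y ≤ 19: [(1,9) (11,9) (11,86/5) (5,18) (1,17)]
5. Canonical ring: [(1,9) (11,9) (11,86/5) (5,18) (1,17)]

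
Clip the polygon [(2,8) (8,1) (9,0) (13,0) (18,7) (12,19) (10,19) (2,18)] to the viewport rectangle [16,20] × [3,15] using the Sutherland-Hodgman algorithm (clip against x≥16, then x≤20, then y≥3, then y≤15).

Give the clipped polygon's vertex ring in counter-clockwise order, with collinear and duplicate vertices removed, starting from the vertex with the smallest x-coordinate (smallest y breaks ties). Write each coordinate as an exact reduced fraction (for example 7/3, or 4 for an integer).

Clipped polygon: [(16,21/5) (18,7) (16,11)]

1. After x ≥ 16: [(16,21/5) (18,7) (16,11)]
2. After x ≤ 20: [(16,21/5) (18,7) (16,11)]
3. After y ≥ 3: [(16,21/5) (18,7) (16,11)]
4. After y ≤ 15: [(16,21/5) (18,7) (16,11)]
5. Canonical ring: [(16,21/5) (18,7) (16,11)]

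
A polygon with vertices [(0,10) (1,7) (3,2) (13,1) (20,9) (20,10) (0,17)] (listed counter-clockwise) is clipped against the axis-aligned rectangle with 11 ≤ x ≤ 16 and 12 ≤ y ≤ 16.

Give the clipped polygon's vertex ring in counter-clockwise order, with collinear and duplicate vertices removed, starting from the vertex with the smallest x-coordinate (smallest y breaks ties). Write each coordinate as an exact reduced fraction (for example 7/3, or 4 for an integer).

1. After x ≥ 11: [(11,6/5) (13,1) (20,9) (20,10) (11,263/20)]
2. After x ≤ 16: [(11,6/5) (13,1) (16,31/7) (16,57/5) (11,263/20)]
3. After y ≥ 12: [(11,12) (100/7,12) (11,263/20)]
4. After y ≤ 16: [(11,12) (100/7,12) (11,263/20)]
5. Canonical ring: [(11,12) (100/7,12) (11,263/20)]

Clipped polygon: [(11,12) (100/7,12) (11,263/20)]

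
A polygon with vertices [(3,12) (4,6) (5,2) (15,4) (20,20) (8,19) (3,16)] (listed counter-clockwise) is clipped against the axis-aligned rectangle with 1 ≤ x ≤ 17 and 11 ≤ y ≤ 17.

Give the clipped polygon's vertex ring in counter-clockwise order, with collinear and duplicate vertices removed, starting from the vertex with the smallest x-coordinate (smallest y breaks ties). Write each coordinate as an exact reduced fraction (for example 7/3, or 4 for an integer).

Clipped polygon: [(3,12) (19/6,11) (17,11) (17,17) (14/3,17) (3,16)]

1. After x ≥ 1: [(3,12) (4,6) (5,2) (15,4) (20,20) (8,19) (3,16)]
2. After x ≤ 17: [(3,12) (4,6) (5,2) (15,4) (17,52/5) (17,79/4) (8,19) (3,16)]
3. After y ≥ 11: [(3,12) (19/6,11) (17,11) (17,79/4) (8,19) (3,16)]
4. After y ≤ 17: [(3,12) (19/6,11) (17,11) (17,17) (14/3,17) (3,16)]
5. Canonical ring: [(3,12) (19/6,11) (17,11) (17,17) (14/3,17) (3,16)]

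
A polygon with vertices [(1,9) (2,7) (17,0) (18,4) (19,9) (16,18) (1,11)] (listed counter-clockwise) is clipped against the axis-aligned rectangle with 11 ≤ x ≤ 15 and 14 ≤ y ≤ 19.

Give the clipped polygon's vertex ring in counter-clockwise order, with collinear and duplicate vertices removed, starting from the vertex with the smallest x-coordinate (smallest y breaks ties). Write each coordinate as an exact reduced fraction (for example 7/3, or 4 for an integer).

Clipped polygon: [(11,14) (15,14) (15,263/15) (11,47/3)]

1. After x ≥ 11: [(11,14/5) (17,0) (18,4) (19,9) (16,18) (11,47/3)]
2. After x ≤ 15: [(11,14/5) (15,14/15) (15,263/15) (11,47/3)]
3. After y ≥ 14: [(11,14) (15,14) (15,263/15) (11,47/3)]
4. After y ≤ 19: [(11,14) (15,14) (15,263/15) (11,47/3)]
5. Canonical ring: [(11,14) (15,14) (15,263/15) (11,47/3)]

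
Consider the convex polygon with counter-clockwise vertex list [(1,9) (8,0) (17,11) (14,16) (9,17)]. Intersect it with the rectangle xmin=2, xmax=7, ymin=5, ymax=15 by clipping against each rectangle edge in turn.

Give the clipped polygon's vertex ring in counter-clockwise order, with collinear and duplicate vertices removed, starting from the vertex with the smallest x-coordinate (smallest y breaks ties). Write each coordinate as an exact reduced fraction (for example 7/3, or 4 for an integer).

Clipped polygon: [(2,54/7) (37/9,5) (7,5) (7,15) (2,10)]

1. After x ≥ 2: [(2,10) (2,54/7) (8,0) (17,11) (14,16) (9,17)]
2. After x ≤ 7: [(7,15) (2,10) (2,54/7) (7,9/7)]
3. After y ≥ 5: [(7,5) (7,15) (2,10) (2,54/7) (37/9,5)]
4. After y ≤ 15: [(7,5) (7,15) (2,10) (2,54/7) (37/9,5)]
5. Canonical ring: [(2,54/7) (37/9,5) (7,5) (7,15) (2,10)]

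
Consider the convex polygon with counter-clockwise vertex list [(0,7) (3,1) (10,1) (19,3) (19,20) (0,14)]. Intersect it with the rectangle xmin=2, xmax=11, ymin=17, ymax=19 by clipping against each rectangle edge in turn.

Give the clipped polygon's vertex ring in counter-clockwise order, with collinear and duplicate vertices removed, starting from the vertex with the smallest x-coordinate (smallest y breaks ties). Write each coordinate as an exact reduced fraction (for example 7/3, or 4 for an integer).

1. After x ≥ 2: [(2,3) (3,1) (10,1) (19,3) (19,20) (2,278/19)]
2. After x ≤ 11: [(2,3) (3,1) (10,1) (11,11/9) (11,332/19) (2,278/19)]
3. After y ≥ 17: [(11,17) (11,332/19) (19/2,17)]
4. After y ≤ 19: [(11,17) (11,332/19) (19/2,17)]
5. Canonical ring: [(19/2,17) (11,17) (11,332/19)]

Clipped polygon: [(19/2,17) (11,17) (11,332/19)]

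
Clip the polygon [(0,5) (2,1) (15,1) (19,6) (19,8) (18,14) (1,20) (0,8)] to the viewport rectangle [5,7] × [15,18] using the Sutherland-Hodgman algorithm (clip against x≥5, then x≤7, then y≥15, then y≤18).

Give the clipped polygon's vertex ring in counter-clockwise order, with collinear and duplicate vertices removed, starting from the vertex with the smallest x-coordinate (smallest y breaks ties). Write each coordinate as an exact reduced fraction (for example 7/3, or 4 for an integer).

1. After x ≥ 5: [(5,1) (15,1) (19,6) (19,8) (18,14) (5,316/17)]
2. After x ≤ 7: [(5,1) (7,1) (7,304/17) (5,316/17)]
3. After y ≥ 15: [(5,15) (7,15) (7,304/17) (5,316/17)]
4. After y ≤ 18: [(5,18) (5,15) (7,15) (7,304/17) (20/3,18)]
5. Canonical ring: [(5,15) (7,15) (7,304/17) (20/3,18) (5,18)]

Clipped polygon: [(5,15) (7,15) (7,304/17) (20/3,18) (5,18)]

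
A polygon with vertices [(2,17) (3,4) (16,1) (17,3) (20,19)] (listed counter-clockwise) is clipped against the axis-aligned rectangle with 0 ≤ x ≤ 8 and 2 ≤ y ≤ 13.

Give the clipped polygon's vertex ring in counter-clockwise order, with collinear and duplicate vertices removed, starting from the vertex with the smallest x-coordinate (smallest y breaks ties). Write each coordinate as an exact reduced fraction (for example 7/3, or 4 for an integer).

Clipped polygon: [(30/13,13) (3,4) (8,37/13) (8,13)]

1. After x ≥ 0: [(2,17) (3,4) (16,1) (17,3) (20,19)]
2. After x ≤ 8: [(8,53/3) (2,17) (3,4) (8,37/13)]
3. After y ≥ 2: [(8,53/3) (2,17) (3,4) (8,37/13)]
4. After y ≤ 13: [(8,13) (30/13,13) (3,4) (8,37/13)]
5. Canonical ring: [(30/13,13) (3,4) (8,37/13) (8,13)]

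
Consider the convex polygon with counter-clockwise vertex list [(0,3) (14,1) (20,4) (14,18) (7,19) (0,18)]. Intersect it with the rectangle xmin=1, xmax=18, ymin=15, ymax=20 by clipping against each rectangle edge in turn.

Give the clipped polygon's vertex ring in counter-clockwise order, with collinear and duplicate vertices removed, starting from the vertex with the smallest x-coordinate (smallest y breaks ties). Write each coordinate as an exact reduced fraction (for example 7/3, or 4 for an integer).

Clipped polygon: [(1,15) (107/7,15) (14,18) (7,19) (1,127/7)]

1. After x ≥ 1: [(1,20/7) (14,1) (20,4) (14,18) (7,19) (1,127/7)]
2. After x ≤ 18: [(1,20/7) (14,1) (18,3) (18,26/3) (14,18) (7,19) (1,127/7)]
3. After y ≥ 15: [(1,15) (107/7,15) (14,18) (7,19) (1,127/7)]
4. After y ≤ 20: [(1,15) (107/7,15) (14,18) (7,19) (1,127/7)]
5. Canonical ring: [(1,15) (107/7,15) (14,18) (7,19) (1,127/7)]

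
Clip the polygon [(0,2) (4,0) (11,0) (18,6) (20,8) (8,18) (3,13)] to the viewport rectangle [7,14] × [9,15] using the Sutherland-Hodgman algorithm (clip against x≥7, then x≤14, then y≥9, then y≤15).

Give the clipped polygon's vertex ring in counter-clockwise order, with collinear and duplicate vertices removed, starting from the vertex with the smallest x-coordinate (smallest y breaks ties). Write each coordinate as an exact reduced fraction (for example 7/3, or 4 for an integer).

Clipped polygon: [(7,9) (14,9) (14,13) (58/5,15) (7,15)]

1. After x ≥ 7: [(7,0) (11,0) (18,6) (20,8) (8,18) (7,17)]
2. After x ≤ 14: [(7,0) (11,0) (14,18/7) (14,13) (8,18) (7,17)]
3. After y ≥ 9: [(7,9) (14,9) (14,13) (8,18) (7,17)]
4. After y ≤ 15: [(7,15) (7,9) (14,9) (14,13) (58/5,15)]
5. Canonical ring: [(7,9) (14,9) (14,13) (58/5,15) (7,15)]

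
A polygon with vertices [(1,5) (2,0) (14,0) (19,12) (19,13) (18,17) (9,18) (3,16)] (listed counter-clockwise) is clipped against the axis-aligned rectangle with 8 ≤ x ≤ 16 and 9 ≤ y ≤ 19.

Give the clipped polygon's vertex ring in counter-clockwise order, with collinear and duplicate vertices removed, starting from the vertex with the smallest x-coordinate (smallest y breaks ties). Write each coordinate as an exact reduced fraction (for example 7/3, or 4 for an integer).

1. After x ≥ 8: [(8,0) (14,0) (19,12) (19,13) (18,17) (9,18) (8,53/3)]
2. After x ≤ 16: [(8,0) (14,0) (16,24/5) (16,155/9) (9,18) (8,53/3)]
3. After y ≥ 9: [(8,9) (16,9) (16,155/9) (9,18) (8,53/3)]
4. After y ≤ 19: [(8,9) (16,9) (16,155/9) (9,18) (8,53/3)]
5. Canonical ring: [(8,9) (16,9) (16,155/9) (9,18) (8,53/3)]

Clipped polygon: [(8,9) (16,9) (16,155/9) (9,18) (8,53/3)]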